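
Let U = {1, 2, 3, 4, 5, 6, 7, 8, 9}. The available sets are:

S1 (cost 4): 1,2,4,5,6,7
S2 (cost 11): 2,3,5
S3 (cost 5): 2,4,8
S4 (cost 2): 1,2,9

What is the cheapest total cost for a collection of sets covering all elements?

S1, S2, S3, S4 cover every element at cost 4 + 11 + 5 + 2 = 22.
Any cover uses at least 4 sets; among all covering selections none totals below 22.

22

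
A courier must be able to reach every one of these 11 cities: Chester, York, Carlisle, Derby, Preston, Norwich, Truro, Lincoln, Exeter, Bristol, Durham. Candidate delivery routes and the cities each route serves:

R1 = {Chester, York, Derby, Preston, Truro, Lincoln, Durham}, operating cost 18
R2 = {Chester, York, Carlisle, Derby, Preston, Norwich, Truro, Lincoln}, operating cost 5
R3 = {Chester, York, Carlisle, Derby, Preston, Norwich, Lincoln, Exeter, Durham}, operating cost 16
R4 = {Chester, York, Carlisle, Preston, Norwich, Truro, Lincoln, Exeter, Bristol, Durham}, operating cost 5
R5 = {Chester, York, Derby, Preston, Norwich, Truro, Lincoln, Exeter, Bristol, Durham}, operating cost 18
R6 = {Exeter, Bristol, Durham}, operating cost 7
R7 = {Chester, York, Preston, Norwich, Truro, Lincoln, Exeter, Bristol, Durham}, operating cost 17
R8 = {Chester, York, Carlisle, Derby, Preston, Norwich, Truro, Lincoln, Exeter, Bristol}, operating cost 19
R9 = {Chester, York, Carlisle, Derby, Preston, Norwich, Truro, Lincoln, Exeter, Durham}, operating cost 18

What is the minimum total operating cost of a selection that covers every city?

R2, R4 cover every city at operating cost 5 + 5 = 10.
Any cover uses at least 2 routes; among all covering selections none totals below 10.

10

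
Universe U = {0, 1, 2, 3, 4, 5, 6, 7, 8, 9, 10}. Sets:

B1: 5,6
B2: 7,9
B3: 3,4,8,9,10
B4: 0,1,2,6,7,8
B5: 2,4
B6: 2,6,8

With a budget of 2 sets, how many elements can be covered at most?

10

Choosing B3, B4 covers {0, 1, 2, 3, 4, 6, 7, 8, 9, 10} — 10 elements.
No choice of 2 sets does better; here 5 is left uncovered.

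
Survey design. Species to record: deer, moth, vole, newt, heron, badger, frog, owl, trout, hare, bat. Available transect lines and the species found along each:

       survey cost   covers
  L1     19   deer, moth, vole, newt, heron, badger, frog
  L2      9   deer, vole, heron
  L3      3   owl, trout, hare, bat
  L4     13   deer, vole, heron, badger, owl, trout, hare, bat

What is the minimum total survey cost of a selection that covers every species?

22

L1, L3 cover every species at survey cost 19 + 3 = 22.
Any cover uses at least 2 transects; among all covering selections none totals below 22.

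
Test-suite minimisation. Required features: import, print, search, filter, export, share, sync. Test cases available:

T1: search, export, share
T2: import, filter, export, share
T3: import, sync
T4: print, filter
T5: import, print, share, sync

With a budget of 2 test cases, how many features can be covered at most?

6

Choosing T1, T5 covers {import, print, search, export, share, sync} — 6 features.
No choice of 2 test cases does better; here filter is left uncovered.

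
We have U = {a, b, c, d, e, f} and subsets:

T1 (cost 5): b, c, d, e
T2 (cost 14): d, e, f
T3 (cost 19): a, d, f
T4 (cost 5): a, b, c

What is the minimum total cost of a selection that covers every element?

19

T2, T4 cover every element at cost 14 + 5 = 19.
Any cover uses at least 2 sets; among all covering selections none totals below 19.
Greedy by coverage-per-cost would pick T1, T4, T2 for 24 — worse than the optimum 19.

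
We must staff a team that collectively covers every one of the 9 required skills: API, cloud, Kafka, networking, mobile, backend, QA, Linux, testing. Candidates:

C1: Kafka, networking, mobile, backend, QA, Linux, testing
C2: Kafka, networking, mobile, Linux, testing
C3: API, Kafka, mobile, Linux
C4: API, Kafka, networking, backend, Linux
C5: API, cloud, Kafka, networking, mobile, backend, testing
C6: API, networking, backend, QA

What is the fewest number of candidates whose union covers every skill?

2

C1, C5 together cover {API, cloud, Kafka, networking, mobile, backend, QA, Linux, testing} — every skill.
No single candidate contains all 9 skills, so 2 is optimal.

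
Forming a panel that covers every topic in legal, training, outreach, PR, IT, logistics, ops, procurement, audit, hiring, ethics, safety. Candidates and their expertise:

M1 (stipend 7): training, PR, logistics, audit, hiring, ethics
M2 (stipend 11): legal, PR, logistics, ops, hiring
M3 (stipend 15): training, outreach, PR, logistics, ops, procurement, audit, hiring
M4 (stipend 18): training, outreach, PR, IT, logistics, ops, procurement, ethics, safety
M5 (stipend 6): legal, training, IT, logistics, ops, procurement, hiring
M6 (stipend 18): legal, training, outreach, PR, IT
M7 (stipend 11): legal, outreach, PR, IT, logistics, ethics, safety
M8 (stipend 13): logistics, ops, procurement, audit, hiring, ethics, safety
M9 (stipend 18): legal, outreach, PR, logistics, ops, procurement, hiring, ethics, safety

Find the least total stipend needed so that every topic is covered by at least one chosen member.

M1, M5, M7 cover every topic at stipend 7 + 6 + 11 = 24.
Any cover uses at least 2 members; among all covering selections none totals below 24.

24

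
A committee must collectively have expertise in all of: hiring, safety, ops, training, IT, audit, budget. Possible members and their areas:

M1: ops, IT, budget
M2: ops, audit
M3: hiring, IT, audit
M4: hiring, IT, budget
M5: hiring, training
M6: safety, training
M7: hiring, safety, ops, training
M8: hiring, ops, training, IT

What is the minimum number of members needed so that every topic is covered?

3

M1, M2, M7 together cover {hiring, safety, ops, training, IT, audit, budget} — every topic.
No 2 of the 8 members cover everything (all 28 pairs fall short), so 3 is minimum.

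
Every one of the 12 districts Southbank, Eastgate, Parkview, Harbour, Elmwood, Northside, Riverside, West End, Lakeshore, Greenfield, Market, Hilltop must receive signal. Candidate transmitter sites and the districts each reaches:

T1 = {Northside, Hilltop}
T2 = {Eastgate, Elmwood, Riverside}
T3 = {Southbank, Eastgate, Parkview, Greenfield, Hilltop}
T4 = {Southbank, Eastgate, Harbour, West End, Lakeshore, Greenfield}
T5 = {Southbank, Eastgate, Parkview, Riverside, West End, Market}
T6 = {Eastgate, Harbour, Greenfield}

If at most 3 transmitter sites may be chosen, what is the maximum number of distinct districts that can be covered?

Choosing T1, T4, T5 covers {Southbank, Eastgate, Parkview, Harbour, Northside, Riverside, West End, Lakeshore, Greenfield, Market, Hilltop} — 11 districts.
No choice of 3 transmitter sites does better; here Elmwood is left uncovered.

11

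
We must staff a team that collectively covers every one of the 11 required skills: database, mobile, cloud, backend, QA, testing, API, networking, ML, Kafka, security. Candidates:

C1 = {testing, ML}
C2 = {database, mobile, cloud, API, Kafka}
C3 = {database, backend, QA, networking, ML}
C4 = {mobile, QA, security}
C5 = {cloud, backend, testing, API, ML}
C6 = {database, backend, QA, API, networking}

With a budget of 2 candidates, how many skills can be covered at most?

9

Choosing C2, C3 covers {database, mobile, cloud, backend, QA, API, networking, ML, Kafka} — 9 skills.
No choice of 2 candidates does better; here testing, security are left uncovered.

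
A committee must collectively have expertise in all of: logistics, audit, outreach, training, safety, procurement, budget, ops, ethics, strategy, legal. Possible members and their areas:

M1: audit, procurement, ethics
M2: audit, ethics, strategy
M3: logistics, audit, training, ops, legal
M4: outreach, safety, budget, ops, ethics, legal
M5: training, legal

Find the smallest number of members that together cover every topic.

M1, M2, M3, M4 together cover {logistics, audit, outreach, training, safety, procurement, budget, ops, ethics, strategy, legal} — every topic.
No 3 of the 5 members cover everything (all 10 triples fall short), so 4 is minimum.

4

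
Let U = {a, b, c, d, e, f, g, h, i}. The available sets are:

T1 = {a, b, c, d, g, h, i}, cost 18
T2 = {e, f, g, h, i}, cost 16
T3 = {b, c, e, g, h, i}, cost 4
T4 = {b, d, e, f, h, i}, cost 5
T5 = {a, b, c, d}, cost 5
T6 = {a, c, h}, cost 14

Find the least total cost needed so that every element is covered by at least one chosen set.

T3, T4, T5 cover every element at cost 4 + 5 + 5 = 14.
Any cover uses at least 2 sets; among all covering selections none totals below 14.

14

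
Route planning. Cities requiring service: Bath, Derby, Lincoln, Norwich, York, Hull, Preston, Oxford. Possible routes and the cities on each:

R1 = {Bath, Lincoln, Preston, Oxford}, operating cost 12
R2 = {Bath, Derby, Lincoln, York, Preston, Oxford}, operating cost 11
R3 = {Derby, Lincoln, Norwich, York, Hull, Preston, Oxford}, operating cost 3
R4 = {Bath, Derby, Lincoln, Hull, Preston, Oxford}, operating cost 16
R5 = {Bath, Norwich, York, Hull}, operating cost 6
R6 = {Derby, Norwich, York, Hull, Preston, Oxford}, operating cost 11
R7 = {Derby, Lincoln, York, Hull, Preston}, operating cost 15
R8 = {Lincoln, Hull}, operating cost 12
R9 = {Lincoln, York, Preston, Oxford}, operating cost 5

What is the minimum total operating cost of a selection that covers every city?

R3, R5 cover every city at operating cost 3 + 6 = 9.
Any cover uses at least 2 routes; among all covering selections none totals below 9.

9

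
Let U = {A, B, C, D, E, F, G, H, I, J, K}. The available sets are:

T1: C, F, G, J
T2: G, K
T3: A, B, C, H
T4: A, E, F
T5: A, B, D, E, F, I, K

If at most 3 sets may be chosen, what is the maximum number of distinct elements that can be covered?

11

Choosing T1, T3, T5 covers {A, B, C, D, E, F, G, H, I, J, K} — 11 elements.
That is all 11 elements.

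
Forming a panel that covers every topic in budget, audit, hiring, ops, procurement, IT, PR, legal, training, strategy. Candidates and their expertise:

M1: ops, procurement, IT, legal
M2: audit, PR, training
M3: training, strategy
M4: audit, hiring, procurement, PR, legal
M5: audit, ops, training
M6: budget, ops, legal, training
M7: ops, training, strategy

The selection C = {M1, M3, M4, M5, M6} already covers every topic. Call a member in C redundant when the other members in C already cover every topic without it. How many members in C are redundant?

Drop M1: IT uncovered — not redundant.
Drop M3: strategy uncovered — not redundant.
Drop M4: hiring, PR uncovered — not redundant.
Drop M5: the rest still cover every topic — redundant.
Drop M6: budget uncovered — not redundant.
1 redundant: M5.

1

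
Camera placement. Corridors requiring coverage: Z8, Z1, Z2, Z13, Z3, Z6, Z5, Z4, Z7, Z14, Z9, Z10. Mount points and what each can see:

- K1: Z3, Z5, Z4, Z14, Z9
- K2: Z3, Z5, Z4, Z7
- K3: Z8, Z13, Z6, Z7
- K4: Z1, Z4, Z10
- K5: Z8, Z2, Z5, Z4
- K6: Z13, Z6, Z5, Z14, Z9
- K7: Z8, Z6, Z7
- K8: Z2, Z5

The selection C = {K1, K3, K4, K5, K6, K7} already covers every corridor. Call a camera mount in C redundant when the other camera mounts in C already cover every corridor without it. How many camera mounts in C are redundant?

3

Drop K1: Z3 uncovered — not redundant.
Drop K3: the rest still cover every corridor — redundant.
Drop K4: Z1, Z10 uncovered — not redundant.
Drop K5: Z2 uncovered — not redundant.
Drop K6: the rest still cover every corridor — redundant.
Drop K7: the rest still cover every corridor — redundant.
3 redundant: K3, K6, K7.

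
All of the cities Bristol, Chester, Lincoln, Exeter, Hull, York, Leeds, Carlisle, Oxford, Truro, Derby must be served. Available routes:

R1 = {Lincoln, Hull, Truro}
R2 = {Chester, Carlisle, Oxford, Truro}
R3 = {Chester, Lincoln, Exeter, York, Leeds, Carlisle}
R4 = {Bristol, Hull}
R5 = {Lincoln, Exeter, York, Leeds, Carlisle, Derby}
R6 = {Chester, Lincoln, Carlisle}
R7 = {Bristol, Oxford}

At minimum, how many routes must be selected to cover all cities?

R2, R4, R5 together cover {Bristol, Chester, Lincoln, Exeter, Hull, York, Leeds, Carlisle, Oxford, Truro, Derby} — every city.
No 2 of the 7 routes cover everything (all 21 pairs fall short), so 3 is minimum.

3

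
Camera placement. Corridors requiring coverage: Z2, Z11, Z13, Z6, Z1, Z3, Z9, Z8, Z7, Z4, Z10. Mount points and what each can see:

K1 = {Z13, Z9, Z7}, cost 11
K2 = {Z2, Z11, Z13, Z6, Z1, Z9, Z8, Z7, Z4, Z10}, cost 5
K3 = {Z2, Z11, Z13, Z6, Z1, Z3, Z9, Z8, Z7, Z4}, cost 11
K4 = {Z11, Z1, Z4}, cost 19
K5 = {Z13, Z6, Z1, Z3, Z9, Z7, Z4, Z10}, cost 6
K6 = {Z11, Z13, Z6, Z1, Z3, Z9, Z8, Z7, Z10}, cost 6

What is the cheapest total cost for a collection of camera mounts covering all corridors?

K2, K5 cover every corridor at cost 5 + 6 = 11.
Any cover uses at least 2 camera mounts; among all covering selections none totals below 11.

11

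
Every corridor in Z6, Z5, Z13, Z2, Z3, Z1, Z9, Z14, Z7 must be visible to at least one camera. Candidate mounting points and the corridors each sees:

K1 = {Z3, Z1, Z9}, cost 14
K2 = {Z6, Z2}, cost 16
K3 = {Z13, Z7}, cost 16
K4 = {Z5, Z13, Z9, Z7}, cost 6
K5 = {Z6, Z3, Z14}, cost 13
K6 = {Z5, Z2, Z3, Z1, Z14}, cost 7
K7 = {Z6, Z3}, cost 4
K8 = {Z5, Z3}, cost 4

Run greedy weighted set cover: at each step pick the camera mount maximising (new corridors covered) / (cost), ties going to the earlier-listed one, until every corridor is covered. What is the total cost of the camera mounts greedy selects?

17

Pick 1: K6 adds 5 new (Z5, Z2, Z3, Z1, Z14) at cost 7 (ratio 5/7).
Pick 2: K4 adds 3 new (Z13, Z9, Z7) at cost 6 (ratio 3/6).
Pick 3: K7 adds 1 new (Z6) at cost 4 (ratio 1/4).
Greedy total cost: 7 + 6 + 4 = 17.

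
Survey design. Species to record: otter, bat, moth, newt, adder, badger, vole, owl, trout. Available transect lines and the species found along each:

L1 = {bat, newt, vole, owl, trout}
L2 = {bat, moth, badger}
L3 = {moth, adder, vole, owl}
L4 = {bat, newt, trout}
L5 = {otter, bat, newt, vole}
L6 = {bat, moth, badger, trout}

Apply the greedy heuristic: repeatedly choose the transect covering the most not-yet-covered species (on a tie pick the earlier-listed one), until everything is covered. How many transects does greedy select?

Pick 1: L1 covers 5 new species (bat, newt, vole, owl, trout).
Pick 2: L2 covers 2 new species (moth, badger).
Pick 3: L3 covers 1 new species (adder).
Pick 4: L5 covers 1 new species (otter).
Greedy uses 4 transects. (The true minimum is 3.)

4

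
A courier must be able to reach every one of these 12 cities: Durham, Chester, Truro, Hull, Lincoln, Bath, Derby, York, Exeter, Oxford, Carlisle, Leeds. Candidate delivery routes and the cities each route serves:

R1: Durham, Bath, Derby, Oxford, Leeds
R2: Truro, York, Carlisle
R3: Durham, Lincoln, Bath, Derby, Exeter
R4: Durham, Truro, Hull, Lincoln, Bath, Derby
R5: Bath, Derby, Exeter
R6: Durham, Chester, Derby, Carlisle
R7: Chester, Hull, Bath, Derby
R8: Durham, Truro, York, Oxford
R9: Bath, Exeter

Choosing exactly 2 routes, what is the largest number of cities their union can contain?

Choosing R1, R2 covers {Durham, Truro, Bath, Derby, York, Oxford, Carlisle, Leeds} — 8 cities.
No choice of 2 routes does better; here Chester, Hull, Lincoln, Exeter are left uncovered.

8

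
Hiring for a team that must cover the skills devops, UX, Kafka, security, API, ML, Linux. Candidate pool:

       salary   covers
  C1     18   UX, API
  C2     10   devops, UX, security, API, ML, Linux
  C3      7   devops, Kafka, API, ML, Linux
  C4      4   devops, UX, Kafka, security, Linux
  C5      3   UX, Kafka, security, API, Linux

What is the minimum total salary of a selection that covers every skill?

10

C3, C5 cover every skill at salary 7 + 3 = 10.
Any cover uses at least 2 candidates; among all covering selections none totals below 10.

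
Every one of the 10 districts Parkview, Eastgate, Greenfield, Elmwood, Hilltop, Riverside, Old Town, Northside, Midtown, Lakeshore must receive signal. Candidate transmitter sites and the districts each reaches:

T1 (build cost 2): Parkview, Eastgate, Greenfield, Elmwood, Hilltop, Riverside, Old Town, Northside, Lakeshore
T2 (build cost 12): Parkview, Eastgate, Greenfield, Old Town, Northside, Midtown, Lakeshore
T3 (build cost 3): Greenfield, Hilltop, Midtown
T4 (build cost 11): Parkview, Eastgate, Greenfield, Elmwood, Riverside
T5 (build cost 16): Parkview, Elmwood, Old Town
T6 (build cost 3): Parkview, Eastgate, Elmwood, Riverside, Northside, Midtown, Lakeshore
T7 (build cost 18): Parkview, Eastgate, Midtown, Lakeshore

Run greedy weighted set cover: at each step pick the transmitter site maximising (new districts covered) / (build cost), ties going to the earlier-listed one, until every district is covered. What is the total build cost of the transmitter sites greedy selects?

5

Pick 1: T1 adds 9 new (Parkview, Eastgate, Greenfield, Elmwood, Hilltop, Riverside, Old Town, Northside, Lakeshore) at build cost 2 (ratio 9/2).
Pick 2: T3 adds 1 new (Midtown) at build cost 3 (ratio 1/3).
Greedy total build cost: 2 + 3 = 5.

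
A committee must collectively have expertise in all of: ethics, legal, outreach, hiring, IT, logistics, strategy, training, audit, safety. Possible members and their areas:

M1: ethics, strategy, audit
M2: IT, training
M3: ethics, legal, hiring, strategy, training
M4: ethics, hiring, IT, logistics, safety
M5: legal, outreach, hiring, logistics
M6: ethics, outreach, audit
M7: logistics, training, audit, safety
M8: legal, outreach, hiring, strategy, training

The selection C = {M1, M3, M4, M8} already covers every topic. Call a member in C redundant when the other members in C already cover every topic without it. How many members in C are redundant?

Drop M1: audit uncovered — not redundant.
Drop M3: the rest still cover every topic — redundant.
Drop M4: IT, logistics, safety uncovered — not redundant.
Drop M8: outreach uncovered — not redundant.
1 redundant: M3.

1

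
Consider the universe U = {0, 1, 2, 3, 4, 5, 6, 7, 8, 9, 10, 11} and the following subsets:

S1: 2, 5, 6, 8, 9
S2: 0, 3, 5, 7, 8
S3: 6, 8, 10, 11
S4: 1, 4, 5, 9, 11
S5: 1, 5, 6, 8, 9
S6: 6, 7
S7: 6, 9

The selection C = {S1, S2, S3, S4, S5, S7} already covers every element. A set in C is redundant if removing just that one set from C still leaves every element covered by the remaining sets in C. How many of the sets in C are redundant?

2

Drop S1: 2 uncovered — not redundant.
Drop S2: 0, 3, 7 uncovered — not redundant.
Drop S3: 10 uncovered — not redundant.
Drop S4: 4 uncovered — not redundant.
Drop S5: the rest still cover every element — redundant.
Drop S7: the rest still cover every element — redundant.
2 redundant: S5, S7.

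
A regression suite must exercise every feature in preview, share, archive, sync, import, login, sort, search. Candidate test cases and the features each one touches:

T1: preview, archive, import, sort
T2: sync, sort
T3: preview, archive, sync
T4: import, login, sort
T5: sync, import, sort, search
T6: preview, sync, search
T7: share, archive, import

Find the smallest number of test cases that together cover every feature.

3

T4, T6, T7 together cover {preview, share, archive, sync, import, login, sort, search} — every feature.
No 2 of the 7 test cases cover everything (all 21 pairs fall short), so 3 is minimum.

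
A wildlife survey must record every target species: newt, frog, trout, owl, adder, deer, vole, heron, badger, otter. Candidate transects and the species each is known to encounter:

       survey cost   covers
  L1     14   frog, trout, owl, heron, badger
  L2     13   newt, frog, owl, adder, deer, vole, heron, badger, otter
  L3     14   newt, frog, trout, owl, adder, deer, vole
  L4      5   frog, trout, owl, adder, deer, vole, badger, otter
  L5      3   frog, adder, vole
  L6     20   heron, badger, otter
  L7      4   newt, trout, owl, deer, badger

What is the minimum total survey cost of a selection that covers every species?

L2, L7 cover every species at survey cost 13 + 4 = 17.
Any cover uses at least 2 transects; among all covering selections none totals below 17.

17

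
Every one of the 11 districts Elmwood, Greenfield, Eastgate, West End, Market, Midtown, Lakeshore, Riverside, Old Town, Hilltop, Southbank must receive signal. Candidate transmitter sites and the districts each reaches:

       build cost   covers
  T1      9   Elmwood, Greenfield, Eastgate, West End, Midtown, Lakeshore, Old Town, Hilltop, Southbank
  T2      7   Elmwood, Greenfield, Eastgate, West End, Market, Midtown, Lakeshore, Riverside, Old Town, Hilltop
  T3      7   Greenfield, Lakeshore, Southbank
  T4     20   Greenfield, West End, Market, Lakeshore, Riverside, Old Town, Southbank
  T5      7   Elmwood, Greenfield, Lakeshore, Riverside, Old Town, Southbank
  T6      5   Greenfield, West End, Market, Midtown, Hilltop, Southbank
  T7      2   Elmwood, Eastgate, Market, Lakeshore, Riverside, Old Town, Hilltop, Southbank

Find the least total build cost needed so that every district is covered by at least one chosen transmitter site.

T6, T7 cover every district at build cost 5 + 2 = 7.
Any cover uses at least 2 transmitter sites; among all covering selections none totals below 7.

7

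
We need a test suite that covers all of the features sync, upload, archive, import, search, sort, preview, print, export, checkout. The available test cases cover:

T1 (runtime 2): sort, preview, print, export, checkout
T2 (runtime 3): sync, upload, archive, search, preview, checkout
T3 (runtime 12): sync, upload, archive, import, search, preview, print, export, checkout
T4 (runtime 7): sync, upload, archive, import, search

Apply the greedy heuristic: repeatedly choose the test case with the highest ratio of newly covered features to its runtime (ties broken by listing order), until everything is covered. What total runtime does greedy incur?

12

Pick 1: T1 adds 5 new (sort, preview, print, export, checkout) at runtime 2 (ratio 5/2).
Pick 2: T2 adds 4 new (sync, upload, archive, search) at runtime 3 (ratio 4/3).
Pick 3: T4 adds 1 new (import) at runtime 7 (ratio 1/7).
Greedy total runtime: 2 + 3 + 7 = 12. (The true optimum is 9, so greedy overshoots here.)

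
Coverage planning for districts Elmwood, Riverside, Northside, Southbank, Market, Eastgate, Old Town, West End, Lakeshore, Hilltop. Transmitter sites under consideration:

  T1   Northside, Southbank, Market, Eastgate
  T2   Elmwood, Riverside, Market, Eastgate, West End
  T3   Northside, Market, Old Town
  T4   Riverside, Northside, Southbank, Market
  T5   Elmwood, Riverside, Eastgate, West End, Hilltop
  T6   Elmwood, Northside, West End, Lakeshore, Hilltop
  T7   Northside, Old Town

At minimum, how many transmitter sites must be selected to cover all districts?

T1, T2, T3, T6 together cover {Elmwood, Riverside, Northside, Southbank, Market, Eastgate, Old Town, West End, Lakeshore, Hilltop} — every district.
No 3 of the 7 transmitter sites cover everything (all 35 triples fall short), so 4 is minimum.

4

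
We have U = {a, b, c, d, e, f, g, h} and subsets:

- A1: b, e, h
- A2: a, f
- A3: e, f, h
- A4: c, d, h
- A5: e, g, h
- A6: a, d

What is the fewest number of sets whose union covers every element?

A1, A2, A4, A5 together cover {a, b, c, d, e, f, g, h} — every element.
No 3 of the 6 sets cover everything (all 20 triples fall short), so 4 is minimum.

4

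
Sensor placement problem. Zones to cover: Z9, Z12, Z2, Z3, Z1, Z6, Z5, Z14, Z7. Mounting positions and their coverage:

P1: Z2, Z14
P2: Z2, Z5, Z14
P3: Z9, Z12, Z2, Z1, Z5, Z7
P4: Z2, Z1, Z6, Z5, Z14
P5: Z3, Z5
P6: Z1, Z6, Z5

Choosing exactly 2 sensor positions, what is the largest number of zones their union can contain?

8

Choosing P3, P4 covers {Z9, Z12, Z2, Z1, Z6, Z5, Z14, Z7} — 8 zones.
No choice of 2 sensor positions does better; here Z3 is left uncovered.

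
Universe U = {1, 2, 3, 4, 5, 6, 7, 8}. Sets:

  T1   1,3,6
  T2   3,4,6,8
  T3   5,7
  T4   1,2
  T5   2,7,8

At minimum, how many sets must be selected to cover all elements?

T2, T3, T4 together cover {1, 2, 3, 4, 5, 6, 7, 8} — every element.
No 2 of the 5 sets cover everything (all 10 pairs fall short), so 3 is minimum.

3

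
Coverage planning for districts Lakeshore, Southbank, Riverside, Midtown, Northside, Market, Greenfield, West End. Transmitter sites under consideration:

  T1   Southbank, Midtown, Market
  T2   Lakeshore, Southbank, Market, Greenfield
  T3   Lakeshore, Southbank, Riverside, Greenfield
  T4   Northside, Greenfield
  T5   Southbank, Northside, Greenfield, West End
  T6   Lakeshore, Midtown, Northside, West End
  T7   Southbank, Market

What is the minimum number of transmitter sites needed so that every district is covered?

3

T1, T3, T5 together cover {Lakeshore, Southbank, Riverside, Midtown, Northside, Market, Greenfield, West End} — every district.
No 2 of the 7 transmitter sites cover everything (all 21 pairs fall short), so 3 is minimum.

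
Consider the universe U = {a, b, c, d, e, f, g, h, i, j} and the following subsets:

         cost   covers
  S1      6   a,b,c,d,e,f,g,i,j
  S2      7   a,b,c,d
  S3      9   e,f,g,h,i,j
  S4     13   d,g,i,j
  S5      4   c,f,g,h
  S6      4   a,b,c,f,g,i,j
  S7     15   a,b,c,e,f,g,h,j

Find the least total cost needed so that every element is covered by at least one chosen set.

10

S1, S5 cover every element at cost 6 + 4 = 10.
Any cover uses at least 2 sets; among all covering selections none totals below 10.
Greedy by coverage-per-cost would pick S6, S1, S5 for 14 — worse than the optimum 10.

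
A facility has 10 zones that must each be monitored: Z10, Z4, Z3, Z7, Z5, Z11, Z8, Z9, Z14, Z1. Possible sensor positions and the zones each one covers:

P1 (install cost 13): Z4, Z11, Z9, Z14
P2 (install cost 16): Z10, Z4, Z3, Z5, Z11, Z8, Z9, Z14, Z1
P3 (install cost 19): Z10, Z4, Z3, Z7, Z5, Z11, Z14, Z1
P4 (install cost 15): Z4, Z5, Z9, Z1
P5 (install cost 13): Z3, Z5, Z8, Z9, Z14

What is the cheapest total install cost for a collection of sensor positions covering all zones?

32

P3, P5 cover every zone at install cost 19 + 13 = 32.
Any cover uses at least 2 sensor positions; among all covering selections none totals below 32.
Greedy by coverage-per-install cost would pick P2, P3 for 35 — worse than the optimum 32.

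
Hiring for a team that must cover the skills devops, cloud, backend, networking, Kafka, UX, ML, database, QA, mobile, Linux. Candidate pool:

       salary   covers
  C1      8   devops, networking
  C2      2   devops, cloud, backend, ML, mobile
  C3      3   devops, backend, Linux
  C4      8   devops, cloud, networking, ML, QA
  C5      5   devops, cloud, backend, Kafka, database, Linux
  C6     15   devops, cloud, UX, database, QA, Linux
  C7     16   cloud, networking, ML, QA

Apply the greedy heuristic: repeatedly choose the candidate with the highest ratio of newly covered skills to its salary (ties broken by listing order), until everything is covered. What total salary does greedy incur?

Pick 1: C2 adds 5 new (devops, cloud, backend, ML, mobile) at salary 2 (ratio 5/2).
Pick 2: C5 adds 3 new (Kafka, database, Linux) at salary 5 (ratio 3/5).
Pick 3: C4 adds 2 new (networking, QA) at salary 8 (ratio 2/8).
Pick 4: C6 adds 1 new (UX) at salary 15 (ratio 1/15).
Greedy total salary: 2 + 5 + 8 + 15 = 30.

30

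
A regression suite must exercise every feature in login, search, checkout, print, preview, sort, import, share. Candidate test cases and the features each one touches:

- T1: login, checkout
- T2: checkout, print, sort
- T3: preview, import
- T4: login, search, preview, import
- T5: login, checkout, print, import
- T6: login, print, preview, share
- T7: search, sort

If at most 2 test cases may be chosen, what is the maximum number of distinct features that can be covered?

7

Choosing T2, T4 covers {login, search, checkout, print, preview, sort, import} — 7 features.
No choice of 2 test cases does better; here share is left uncovered.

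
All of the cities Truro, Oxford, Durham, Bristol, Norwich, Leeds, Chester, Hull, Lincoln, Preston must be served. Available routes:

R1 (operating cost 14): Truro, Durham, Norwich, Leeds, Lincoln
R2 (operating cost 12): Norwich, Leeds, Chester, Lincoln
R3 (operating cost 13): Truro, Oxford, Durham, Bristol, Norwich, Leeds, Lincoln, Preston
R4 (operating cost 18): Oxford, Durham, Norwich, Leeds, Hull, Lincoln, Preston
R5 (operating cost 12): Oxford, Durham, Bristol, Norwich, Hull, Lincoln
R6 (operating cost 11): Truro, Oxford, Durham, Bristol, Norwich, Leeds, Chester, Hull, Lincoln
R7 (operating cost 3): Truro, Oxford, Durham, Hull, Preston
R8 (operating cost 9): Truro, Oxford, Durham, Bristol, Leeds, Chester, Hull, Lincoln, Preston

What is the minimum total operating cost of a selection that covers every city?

R6, R7 cover every city at operating cost 11 + 3 = 14.
Any cover uses at least 2 routes; among all covering selections none totals below 14.

14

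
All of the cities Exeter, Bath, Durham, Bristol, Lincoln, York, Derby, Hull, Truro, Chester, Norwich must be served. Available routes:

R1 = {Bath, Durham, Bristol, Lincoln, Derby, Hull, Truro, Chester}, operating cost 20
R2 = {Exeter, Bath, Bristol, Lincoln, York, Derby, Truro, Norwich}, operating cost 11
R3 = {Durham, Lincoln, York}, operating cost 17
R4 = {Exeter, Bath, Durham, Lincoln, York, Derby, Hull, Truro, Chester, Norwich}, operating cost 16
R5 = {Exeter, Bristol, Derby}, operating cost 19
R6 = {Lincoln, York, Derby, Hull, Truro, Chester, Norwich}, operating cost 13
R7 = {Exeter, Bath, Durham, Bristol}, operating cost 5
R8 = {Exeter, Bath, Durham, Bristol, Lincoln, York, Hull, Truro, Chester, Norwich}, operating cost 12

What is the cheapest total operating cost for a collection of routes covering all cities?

R6, R7 cover every city at operating cost 13 + 5 = 18.
Any cover uses at least 2 routes; among all covering selections none totals below 18.
Greedy by coverage-per-operating cost would pick R8, R2 for 23 — worse than the optimum 18.

18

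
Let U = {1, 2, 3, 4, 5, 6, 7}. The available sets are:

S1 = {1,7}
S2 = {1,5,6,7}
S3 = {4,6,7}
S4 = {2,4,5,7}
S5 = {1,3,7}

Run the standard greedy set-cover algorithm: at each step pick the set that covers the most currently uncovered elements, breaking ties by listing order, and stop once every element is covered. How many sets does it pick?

Pick 1: S2 covers 4 new elements (1, 5, 6, 7).
Pick 2: S4 covers 2 new elements (2, 4).
Pick 3: S5 covers 1 new elements (3).
Greedy uses 3 sets.

3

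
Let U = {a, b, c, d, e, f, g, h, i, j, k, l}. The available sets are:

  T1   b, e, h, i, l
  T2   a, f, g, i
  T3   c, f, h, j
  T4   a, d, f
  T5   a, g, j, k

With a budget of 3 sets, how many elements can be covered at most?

11

Choosing T1, T3, T5 covers {a, b, c, e, f, g, h, i, j, k, l} — 11 elements.
No choice of 3 sets does better; here d is left uncovered.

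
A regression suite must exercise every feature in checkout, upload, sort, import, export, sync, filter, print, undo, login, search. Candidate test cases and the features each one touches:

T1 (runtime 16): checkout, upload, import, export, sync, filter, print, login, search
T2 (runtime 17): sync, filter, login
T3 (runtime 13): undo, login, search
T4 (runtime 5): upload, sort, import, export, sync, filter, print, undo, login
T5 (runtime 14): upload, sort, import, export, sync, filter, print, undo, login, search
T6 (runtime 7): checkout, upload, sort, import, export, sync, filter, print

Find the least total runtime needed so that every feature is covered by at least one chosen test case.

T3, T6 cover every feature at runtime 13 + 7 = 20.
Any cover uses at least 2 test cases; among all covering selections none totals below 20.

20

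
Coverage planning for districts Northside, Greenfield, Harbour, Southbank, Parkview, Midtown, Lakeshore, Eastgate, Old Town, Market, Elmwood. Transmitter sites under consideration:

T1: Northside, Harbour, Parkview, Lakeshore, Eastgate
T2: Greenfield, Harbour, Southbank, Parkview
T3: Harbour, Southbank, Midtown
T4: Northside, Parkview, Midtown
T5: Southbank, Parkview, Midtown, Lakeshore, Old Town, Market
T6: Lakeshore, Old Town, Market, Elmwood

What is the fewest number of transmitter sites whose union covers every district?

T1, T2, T3, T6 together cover {Northside, Greenfield, Harbour, Southbank, Parkview, Midtown, Lakeshore, Eastgate, Old Town, Market, Elmwood} — every district.
No 3 of the 6 transmitter sites cover everything (all 20 triples fall short), so 4 is minimum.

4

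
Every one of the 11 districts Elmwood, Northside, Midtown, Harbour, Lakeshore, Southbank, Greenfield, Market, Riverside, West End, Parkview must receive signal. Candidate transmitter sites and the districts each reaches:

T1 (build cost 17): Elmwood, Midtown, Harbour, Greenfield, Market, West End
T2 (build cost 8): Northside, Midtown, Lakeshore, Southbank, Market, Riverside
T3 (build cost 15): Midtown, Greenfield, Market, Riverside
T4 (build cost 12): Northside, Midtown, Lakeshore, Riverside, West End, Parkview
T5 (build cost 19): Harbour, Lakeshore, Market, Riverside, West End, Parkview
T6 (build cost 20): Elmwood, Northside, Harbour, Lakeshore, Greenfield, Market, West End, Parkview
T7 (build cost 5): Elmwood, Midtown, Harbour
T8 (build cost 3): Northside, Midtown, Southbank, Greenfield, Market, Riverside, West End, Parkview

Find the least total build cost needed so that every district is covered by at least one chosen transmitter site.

16

T2, T7, T8 cover every district at build cost 8 + 5 + 3 = 16.
Any cover uses at least 2 transmitter sites; among all covering selections none totals below 16.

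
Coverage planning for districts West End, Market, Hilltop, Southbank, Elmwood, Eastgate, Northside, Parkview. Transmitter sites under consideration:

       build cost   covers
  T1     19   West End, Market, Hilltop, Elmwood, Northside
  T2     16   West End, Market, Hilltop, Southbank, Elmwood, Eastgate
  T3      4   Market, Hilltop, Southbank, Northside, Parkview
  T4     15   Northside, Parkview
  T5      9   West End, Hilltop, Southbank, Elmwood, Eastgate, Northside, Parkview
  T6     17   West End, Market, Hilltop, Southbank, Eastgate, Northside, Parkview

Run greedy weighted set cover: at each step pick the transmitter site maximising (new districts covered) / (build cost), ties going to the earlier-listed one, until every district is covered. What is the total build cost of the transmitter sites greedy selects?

13

Pick 1: T3 adds 5 new (Market, Hilltop, Southbank, Northside, Parkview) at build cost 4 (ratio 5/4).
Pick 2: T5 adds 3 new (West End, Elmwood, Eastgate) at build cost 9 (ratio 3/9).
Greedy total build cost: 4 + 9 = 13.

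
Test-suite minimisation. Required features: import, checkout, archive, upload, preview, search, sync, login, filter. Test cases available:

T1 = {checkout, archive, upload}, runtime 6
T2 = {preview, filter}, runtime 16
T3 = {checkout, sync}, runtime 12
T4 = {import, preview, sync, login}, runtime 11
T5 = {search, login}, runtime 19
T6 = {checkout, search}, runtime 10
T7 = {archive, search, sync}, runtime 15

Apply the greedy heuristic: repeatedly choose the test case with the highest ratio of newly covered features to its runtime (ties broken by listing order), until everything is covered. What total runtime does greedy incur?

Pick 1: T1 adds 3 new (checkout, archive, upload) at runtime 6 (ratio 3/6).
Pick 2: T4 adds 4 new (import, preview, sync, login) at runtime 11 (ratio 4/11).
Pick 3: T6 adds 1 new (search) at runtime 10 (ratio 1/10).
Pick 4: T2 adds 1 new (filter) at runtime 16 (ratio 1/16).
Greedy total runtime: 6 + 11 + 10 + 16 = 43.

43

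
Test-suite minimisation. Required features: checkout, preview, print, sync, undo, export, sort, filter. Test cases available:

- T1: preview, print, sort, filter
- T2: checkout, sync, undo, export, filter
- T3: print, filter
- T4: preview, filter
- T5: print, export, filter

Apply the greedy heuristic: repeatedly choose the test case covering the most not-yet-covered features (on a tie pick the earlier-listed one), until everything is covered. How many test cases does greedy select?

2

Pick 1: T2 covers 5 new features (checkout, sync, undo, export, filter).
Pick 2: T1 covers 3 new features (preview, print, sort).
Greedy uses 2 test cases.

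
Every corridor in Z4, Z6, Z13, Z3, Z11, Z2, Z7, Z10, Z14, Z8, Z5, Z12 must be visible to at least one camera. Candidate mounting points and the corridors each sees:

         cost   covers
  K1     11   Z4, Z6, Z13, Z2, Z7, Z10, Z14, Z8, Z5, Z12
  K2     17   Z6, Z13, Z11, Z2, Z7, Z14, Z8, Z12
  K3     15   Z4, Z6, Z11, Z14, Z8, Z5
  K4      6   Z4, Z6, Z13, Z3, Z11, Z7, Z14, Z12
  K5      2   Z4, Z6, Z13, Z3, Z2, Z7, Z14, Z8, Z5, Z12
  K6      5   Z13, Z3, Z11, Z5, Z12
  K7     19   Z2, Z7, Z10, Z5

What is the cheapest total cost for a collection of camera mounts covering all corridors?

K1, K6 cover every corridor at cost 11 + 5 = 16.
Any cover uses at least 2 camera mounts; among all covering selections none totals below 16.
Greedy by coverage-per-cost would pick K5, K6, K1 for 18 — worse than the optimum 16.

16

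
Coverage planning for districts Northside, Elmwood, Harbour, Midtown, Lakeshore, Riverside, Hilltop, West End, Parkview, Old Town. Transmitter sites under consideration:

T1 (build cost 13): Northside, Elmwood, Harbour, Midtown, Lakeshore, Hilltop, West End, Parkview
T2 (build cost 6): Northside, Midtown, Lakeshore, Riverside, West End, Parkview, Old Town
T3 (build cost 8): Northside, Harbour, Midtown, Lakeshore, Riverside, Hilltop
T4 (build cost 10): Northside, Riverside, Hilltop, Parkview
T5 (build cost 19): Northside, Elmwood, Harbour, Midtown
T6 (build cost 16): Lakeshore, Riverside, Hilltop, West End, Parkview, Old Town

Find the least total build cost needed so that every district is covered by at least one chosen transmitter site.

T1, T2 cover every district at build cost 13 + 6 = 19.
Any cover uses at least 2 transmitter sites; among all covering selections none totals below 19.

19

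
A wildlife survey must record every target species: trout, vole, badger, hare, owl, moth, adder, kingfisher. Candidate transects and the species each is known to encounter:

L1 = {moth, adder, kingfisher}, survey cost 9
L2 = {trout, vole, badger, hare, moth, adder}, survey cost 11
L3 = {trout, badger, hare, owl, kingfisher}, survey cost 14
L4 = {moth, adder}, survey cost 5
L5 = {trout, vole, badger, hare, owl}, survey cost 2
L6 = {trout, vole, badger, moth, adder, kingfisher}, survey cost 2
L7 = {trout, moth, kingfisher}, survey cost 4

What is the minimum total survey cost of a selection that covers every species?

L5, L6 cover every species at survey cost 2 + 2 = 4.
Any cover uses at least 2 transects; among all covering selections none totals below 4.

4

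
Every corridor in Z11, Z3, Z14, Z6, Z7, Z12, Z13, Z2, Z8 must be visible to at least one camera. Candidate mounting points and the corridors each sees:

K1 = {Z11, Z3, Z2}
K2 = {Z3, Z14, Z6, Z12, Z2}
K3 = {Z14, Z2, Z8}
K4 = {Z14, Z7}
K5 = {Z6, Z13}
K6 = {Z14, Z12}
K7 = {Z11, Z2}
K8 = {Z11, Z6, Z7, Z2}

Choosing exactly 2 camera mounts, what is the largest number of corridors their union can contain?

Choosing K2, K8 covers {Z11, Z3, Z14, Z6, Z7, Z12, Z2} — 7 corridors.
No choice of 2 camera mounts does better; here Z13, Z8 are left uncovered.

7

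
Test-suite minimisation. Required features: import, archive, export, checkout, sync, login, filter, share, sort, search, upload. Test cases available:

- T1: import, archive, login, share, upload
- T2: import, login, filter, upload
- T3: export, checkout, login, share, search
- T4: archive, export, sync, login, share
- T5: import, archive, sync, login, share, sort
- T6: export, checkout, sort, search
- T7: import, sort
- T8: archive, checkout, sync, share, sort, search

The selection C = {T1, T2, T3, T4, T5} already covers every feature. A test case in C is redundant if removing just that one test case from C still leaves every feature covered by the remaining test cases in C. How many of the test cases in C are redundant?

Drop T1: the rest still cover every feature — redundant.
Drop T2: filter uncovered — not redundant.
Drop T3: checkout, search uncovered — not redundant.
Drop T4: the rest still cover every feature — redundant.
Drop T5: sort uncovered — not redundant.
2 redundant: T1, T4.

2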